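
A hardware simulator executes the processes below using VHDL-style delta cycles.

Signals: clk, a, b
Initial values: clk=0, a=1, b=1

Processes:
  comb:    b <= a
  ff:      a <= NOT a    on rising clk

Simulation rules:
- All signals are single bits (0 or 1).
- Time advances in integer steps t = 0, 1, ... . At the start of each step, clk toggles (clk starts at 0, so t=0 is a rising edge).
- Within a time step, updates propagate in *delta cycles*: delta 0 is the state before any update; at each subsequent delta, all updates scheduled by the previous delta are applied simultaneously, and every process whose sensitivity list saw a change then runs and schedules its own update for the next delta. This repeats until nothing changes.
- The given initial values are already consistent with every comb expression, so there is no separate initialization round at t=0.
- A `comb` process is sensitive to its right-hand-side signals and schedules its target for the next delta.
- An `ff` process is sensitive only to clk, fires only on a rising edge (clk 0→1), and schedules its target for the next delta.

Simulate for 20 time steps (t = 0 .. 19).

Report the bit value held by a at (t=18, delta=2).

1

[bits: clk,b,a]
t=0: Δ0=011 Δ1=111 Δ2=110 Δ3=100 | 3Δ
t=1: Δ0=100 Δ1=000 | 1Δ
t=2: Δ0=000 Δ1=100 Δ2=101 Δ3=111 | 3Δ
t=3: Δ0=111 Δ1=011 | 1Δ
t=4: Δ0=011 Δ1=111 Δ2=110 Δ3=100 | 3Δ
t=5: Δ0=100 Δ1=000 | 1Δ
t=6: Δ0=000 Δ1=100 Δ2=101 Δ3=111 | 3Δ
t=7: Δ0=111 Δ1=011 | 1Δ
t=8: Δ0=011 Δ1=111 Δ2=110 Δ3=100 | 3Δ
t=9: Δ0=100 Δ1=000 | 1Δ
t=10: Δ0=000 Δ1=100 Δ2=101 Δ3=111 | 3Δ
t=11: Δ0=111 Δ1=011 | 1Δ
t=12: Δ0=011 Δ1=111 Δ2=110 Δ3=100 | 3Δ
t=13: Δ0=100 Δ1=000 | 1Δ
t=14: Δ0=000 Δ1=100 Δ2=101 Δ3=111 | 3Δ
t=15: Δ0=111 Δ1=011 | 1Δ
t=16: Δ0=011 Δ1=111 Δ2=110 Δ3=100 | 3Δ
t=17: Δ0=100 Δ1=000 | 1Δ
t=18: Δ0=000 Δ1=100 Δ2=101 Δ3=111 | 3Δ
t=19: Δ0=111 Δ1=011 | 1Δ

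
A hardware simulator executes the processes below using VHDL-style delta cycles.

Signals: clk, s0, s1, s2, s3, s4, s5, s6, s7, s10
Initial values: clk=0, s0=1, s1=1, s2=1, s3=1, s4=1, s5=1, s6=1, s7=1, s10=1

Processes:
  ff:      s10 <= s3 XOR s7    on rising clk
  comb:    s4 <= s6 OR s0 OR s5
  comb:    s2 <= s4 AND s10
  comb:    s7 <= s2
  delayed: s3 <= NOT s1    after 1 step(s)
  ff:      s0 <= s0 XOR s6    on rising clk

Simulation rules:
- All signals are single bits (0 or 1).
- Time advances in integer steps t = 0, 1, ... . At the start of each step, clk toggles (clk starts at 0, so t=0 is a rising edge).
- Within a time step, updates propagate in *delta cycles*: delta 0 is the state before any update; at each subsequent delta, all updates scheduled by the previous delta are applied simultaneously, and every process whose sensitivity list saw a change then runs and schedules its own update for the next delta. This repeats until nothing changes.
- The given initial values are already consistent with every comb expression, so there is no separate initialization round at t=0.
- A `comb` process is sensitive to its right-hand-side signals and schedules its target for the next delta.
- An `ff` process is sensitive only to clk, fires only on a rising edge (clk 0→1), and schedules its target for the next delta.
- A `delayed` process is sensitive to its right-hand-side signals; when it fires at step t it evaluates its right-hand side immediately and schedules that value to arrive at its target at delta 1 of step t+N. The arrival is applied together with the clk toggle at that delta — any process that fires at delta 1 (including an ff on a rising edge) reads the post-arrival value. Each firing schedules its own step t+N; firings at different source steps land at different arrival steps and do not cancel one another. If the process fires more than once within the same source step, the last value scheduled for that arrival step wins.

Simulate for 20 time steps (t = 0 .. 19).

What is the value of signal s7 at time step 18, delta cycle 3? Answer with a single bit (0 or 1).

0

t=0 Δ0: s1=1 s4=1 s0=1 s6=1 s2=1 clk=0 s10=1 s7=1 s5=1 s3=1
  Δ1: clk:0→1
  Δ2: s0:1→0, s10:1→0
  Δ3: s2:1→0
  Δ4: s7:1→0
  (4Δ to stable)
t=1 Δ0: s1=1 s4=1 s0=0 s6=1 s2=0 clk=1 s10=0 s7=0 s5=1 s3=1
  Δ1: clk:1→0
  (1Δ to stable)
t=2 Δ0: s1=1 s4=1 s0=0 s6=1 s2=0 clk=0 s10=0 s7=0 s5=1 s3=1
  Δ1: clk:0→1
  Δ2: s0:0→1, s10:0→1
  Δ3: s2:0→1
  Δ4: s7:0→1
  (4Δ to stable)
t=3 Δ0: s1=1 s4=1 s0=1 s6=1 s2=1 clk=1 s10=1 s7=1 s5=1 s3=1
  Δ1: clk:1→0
  (1Δ to stable)
t=4 Δ0: s1=1 s4=1 s0=1 s6=1 s2=1 clk=0 s10=1 s7=1 s5=1 s3=1
  Δ1: clk:0→1
  Δ2: s0:1→0, s10:1→0
  Δ3: s2:1→0
  Δ4: s7:1→0
  (4Δ to stable)
t=5 Δ0: s1=1 s4=1 s0=0 s6=1 s2=0 clk=1 s10=0 s7=0 s5=1 s3=1
  Δ1: clk:1→0
  (1Δ to stable)
t=6 Δ0: s1=1 s4=1 s0=0 s6=1 s2=0 clk=0 s10=0 s7=0 s5=1 s3=1
  Δ1: clk:0→1
  Δ2: s0:0→1, s10:0→1
  Δ3: s2:0→1
  Δ4: s7:0→1
  (4Δ to stable)
t=7 Δ0: s1=1 s4=1 s0=1 s6=1 s2=1 clk=1 s10=1 s7=1 s5=1 s3=1
  Δ1: clk:1→0
  (1Δ to stable)
t=8 Δ0: s1=1 s4=1 s0=1 s6=1 s2=1 clk=0 s10=1 s7=1 s5=1 s3=1
  Δ1: clk:0→1
  Δ2: s0:1→0, s10:1→0
  Δ3: s2:1→0
  Δ4: s7:1→0
  (4Δ to stable)
t=9 Δ0: s1=1 s4=1 s0=0 s6=1 s2=0 clk=1 s10=0 s7=0 s5=1 s3=1
  Δ1: clk:1→0
  (1Δ to stable)
t=10 Δ0: s1=1 s4=1 s0=0 s6=1 s2=0 clk=0 s10=0 s7=0 s5=1 s3=1
  Δ1: clk:0→1
  Δ2: s0:0→1, s10:0→1
  Δ3: s2:0→1
  Δ4: s7:0→1
  (4Δ to stable)
t=11 Δ0: s1=1 s4=1 s0=1 s6=1 s2=1 clk=1 s10=1 s7=1 s5=1 s3=1
  Δ1: clk:1→0
  (1Δ to stable)
t=12 Δ0: s1=1 s4=1 s0=1 s6=1 s2=1 clk=0 s10=1 s7=1 s5=1 s3=1
  Δ1: clk:0→1
  Δ2: s0:1→0, s10:1→0
  Δ3: s2:1→0
  Δ4: s7:1→0
  (4Δ to stable)
t=13 Δ0: s1=1 s4=1 s0=0 s6=1 s2=0 clk=1 s10=0 s7=0 s5=1 s3=1
  Δ1: clk:1→0
  (1Δ to stable)
t=14 Δ0: s1=1 s4=1 s0=0 s6=1 s2=0 clk=0 s10=0 s7=0 s5=1 s3=1
  Δ1: clk:0→1
  Δ2: s0:0→1, s10:0→1
  Δ3: s2:0→1
  Δ4: s7:0→1
  (4Δ to stable)
t=15 Δ0: s1=1 s4=1 s0=1 s6=1 s2=1 clk=1 s10=1 s7=1 s5=1 s3=1
  Δ1: clk:1→0
  (1Δ to stable)
t=16 Δ0: s1=1 s4=1 s0=1 s6=1 s2=1 clk=0 s10=1 s7=1 s5=1 s3=1
  Δ1: clk:0→1
  Δ2: s0:1→0, s10:1→0
  Δ3: s2:1→0
  Δ4: s7:1→0
  (4Δ to stable)
t=17 Δ0: s1=1 s4=1 s0=0 s6=1 s2=0 clk=1 s10=0 s7=0 s5=1 s3=1
  Δ1: clk:1→0
  (1Δ to stable)
t=18 Δ0: s1=1 s4=1 s0=0 s6=1 s2=0 clk=0 s10=0 s7=0 s5=1 s3=1
  Δ1: clk:0→1
  Δ2: s0:0→1, s10:0→1
  Δ3: s2:0→1
  Δ4: s7:0→1
  (4Δ to stable)
t=19 Δ0: s1=1 s4=1 s0=1 s6=1 s2=1 clk=1 s10=1 s7=1 s5=1 s3=1
  Δ1: clk:1→0
  (1Δ to stable)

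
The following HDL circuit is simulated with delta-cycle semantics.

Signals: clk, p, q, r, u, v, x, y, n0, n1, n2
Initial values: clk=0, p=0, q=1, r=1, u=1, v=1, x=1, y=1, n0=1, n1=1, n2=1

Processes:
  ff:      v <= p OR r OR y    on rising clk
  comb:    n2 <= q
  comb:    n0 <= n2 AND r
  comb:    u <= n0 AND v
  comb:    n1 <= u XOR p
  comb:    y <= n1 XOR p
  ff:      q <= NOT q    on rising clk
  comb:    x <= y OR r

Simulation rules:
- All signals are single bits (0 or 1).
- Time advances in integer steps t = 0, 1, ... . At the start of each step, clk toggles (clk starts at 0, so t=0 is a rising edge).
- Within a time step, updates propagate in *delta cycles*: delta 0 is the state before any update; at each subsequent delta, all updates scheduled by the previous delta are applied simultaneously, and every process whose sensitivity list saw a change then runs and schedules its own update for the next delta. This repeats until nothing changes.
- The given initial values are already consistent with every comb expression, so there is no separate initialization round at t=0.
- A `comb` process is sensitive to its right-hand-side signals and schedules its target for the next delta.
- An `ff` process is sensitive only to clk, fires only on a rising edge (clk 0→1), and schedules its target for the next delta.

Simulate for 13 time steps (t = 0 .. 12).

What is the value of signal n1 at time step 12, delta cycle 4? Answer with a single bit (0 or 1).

1

t=0 Δ0: n1=1 p=0 clk=0 q=1 y=1 n0=1 n2=1 u=1 r=1 x=1 v=1
  Δ1: clk:0→1
  Δ2: q:1→0
  Δ3: n2:1→0
  Δ4: n0:1→0
  Δ5: u:1→0
  Δ6: n1:1→0
  Δ7: y:1→0
  (7Δ to stable)
t=1 Δ0: n1=0 p=0 clk=1 q=0 y=0 n0=0 n2=0 u=0 r=1 x=1 v=1
  Δ1: clk:1→0
  (1Δ to stable)
t=2 Δ0: n1=0 p=0 clk=0 q=0 y=0 n0=0 n2=0 u=0 r=1 x=1 v=1
  Δ1: clk:0→1
  Δ2: q:0→1
  Δ3: n2:0→1
  Δ4: n0:0→1
  Δ5: u:0→1
  Δ6: n1:0→1
  Δ7: y:0→1
  (7Δ to stable)
t=3 Δ0: n1=1 p=0 clk=1 q=1 y=1 n0=1 n2=1 u=1 r=1 x=1 v=1
  Δ1: clk:1→0
  (1Δ to stable)
t=4 Δ0: n1=1 p=0 clk=0 q=1 y=1 n0=1 n2=1 u=1 r=1 x=1 v=1
  Δ1: clk:0→1
  Δ2: q:1→0
  Δ3: n2:1→0
  Δ4: n0:1→0
  Δ5: u:1→0
  Δ6: n1:1→0
  Δ7: y:1→0
  (7Δ to stable)
t=5 Δ0: n1=0 p=0 clk=1 q=0 y=0 n0=0 n2=0 u=0 r=1 x=1 v=1
  Δ1: clk:1→0
  (1Δ to stable)
t=6 Δ0: n1=0 p=0 clk=0 q=0 y=0 n0=0 n2=0 u=0 r=1 x=1 v=1
  Δ1: clk:0→1
  Δ2: q:0→1
  Δ3: n2:0→1
  Δ4: n0:0→1
  Δ5: u:0→1
  Δ6: n1:0→1
  Δ7: y:0→1
  (7Δ to stable)
t=7 Δ0: n1=1 p=0 clk=1 q=1 y=1 n0=1 n2=1 u=1 r=1 x=1 v=1
  Δ1: clk:1→0
  (1Δ to stable)
t=8 Δ0: n1=1 p=0 clk=0 q=1 y=1 n0=1 n2=1 u=1 r=1 x=1 v=1
  Δ1: clk:0→1
  Δ2: q:1→0
  Δ3: n2:1→0
  Δ4: n0:1→0
  Δ5: u:1→0
  Δ6: n1:1→0
  Δ7: y:1→0
  (7Δ to stable)
t=9 Δ0: n1=0 p=0 clk=1 q=0 y=0 n0=0 n2=0 u=0 r=1 x=1 v=1
  Δ1: clk:1→0
  (1Δ to stable)
t=10 Δ0: n1=0 p=0 clk=0 q=0 y=0 n0=0 n2=0 u=0 r=1 x=1 v=1
  Δ1: clk:0→1
  Δ2: q:0→1
  Δ3: n2:0→1
  Δ4: n0:0→1
  Δ5: u:0→1
  Δ6: n1:0→1
  Δ7: y:0→1
  (7Δ to stable)
t=11 Δ0: n1=1 p=0 clk=1 q=1 y=1 n0=1 n2=1 u=1 r=1 x=1 v=1
  Δ1: clk:1→0
  (1Δ to stable)
t=12 Δ0: n1=1 p=0 clk=0 q=1 y=1 n0=1 n2=1 u=1 r=1 x=1 v=1
  Δ1: clk:0→1
  Δ2: q:1→0
  Δ3: n2:1→0
  Δ4: n0:1→0
  Δ5: u:1→0
  Δ6: n1:1→0
  Δ7: y:1→0
  (7Δ to stable)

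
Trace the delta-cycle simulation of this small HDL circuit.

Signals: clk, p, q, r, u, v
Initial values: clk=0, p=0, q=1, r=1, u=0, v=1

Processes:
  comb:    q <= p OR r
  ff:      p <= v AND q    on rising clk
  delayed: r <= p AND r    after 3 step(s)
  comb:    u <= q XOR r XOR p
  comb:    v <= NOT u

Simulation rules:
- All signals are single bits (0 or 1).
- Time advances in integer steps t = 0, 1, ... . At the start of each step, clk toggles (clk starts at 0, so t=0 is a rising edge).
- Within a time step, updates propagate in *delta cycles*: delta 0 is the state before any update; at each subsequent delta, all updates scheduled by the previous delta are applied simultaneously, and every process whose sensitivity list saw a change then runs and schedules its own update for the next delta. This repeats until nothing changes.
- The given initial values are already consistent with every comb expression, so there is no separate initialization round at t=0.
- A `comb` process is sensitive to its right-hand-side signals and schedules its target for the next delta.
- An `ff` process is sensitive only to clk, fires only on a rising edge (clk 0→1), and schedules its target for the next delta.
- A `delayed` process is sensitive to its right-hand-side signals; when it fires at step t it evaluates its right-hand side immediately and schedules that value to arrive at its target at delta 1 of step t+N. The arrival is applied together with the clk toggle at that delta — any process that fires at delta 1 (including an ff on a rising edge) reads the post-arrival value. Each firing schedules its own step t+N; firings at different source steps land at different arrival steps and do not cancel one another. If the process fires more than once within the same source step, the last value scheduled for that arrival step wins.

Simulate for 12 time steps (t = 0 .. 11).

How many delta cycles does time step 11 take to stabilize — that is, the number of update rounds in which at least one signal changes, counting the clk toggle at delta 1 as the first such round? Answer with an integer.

4

[bits: q,r,p,u,clk,v]
t=0: Δ0=110001 Δ1=110011 Δ2=111011 Δ3=111111 Δ4=111110 | 4Δ
t=1: Δ0=111110 Δ1=111100 | 1Δ
t=2: Δ0=111100 Δ1=111110 Δ2=110110 Δ3=110010 Δ4=110011 | 4Δ
t=3: Δ0=110011 Δ1=110001 | 1Δ
t=4: Δ0=110001 Δ1=110011 Δ2=111011 Δ3=111111 Δ4=111110 | 4Δ
t=5: Δ0=111110 Δ1=101100 Δ2=101000 Δ3=101001 | 3Δ
t=6: Δ0=101001 Δ1=101011 | 1Δ
t=7: Δ0=101011 Δ1=111001 Δ2=111101 Δ3=111100 | 3Δ
t=8: Δ0=111100 Δ1=101110 Δ2=100010 Δ3=000111 Δ4=000010 Δ5=000011 | 5Δ
t=9: Δ0=000011 Δ1=000001 | 1Δ
t=10: Δ0=000001 Δ1=010011 Δ2=110111 Δ3=110010 Δ4=110011 | 4Δ
t=11: Δ0=110011 Δ1=100001 Δ2=000101 Δ3=000000 Δ4=000001 | 4Δ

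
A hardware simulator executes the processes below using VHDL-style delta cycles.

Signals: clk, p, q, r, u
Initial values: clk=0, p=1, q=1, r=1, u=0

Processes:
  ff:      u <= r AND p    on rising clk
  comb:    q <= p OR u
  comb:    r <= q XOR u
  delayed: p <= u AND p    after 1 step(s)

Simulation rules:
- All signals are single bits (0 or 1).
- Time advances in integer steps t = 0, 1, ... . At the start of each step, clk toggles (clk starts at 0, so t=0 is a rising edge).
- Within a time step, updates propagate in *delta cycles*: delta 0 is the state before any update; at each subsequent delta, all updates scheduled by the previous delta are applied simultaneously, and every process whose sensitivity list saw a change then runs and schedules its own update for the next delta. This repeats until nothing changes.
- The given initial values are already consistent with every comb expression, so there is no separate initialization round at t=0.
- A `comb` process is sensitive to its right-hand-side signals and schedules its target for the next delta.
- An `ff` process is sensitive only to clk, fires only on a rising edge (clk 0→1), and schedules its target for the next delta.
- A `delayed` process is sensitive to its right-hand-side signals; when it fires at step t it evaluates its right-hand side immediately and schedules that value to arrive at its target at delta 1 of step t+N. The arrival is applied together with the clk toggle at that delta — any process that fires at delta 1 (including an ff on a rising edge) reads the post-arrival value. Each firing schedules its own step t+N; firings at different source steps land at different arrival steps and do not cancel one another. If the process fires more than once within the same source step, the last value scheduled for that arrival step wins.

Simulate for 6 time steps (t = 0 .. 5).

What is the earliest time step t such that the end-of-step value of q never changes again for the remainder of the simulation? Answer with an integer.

t0.Δ0 p=1 u=0 q=1 r=1 clk=0
t0.Δ1 p=1 u=0 q=1 r=1 clk=1
t0.Δ2 p=1 u=1 q=1 r=1 clk=1
t0.Δ3 p=1 u=1 q=1 r=0 clk=1
t1.Δ0 p=1 u=1 q=1 r=0 clk=1
t1.Δ1 p=1 u=1 q=1 r=0 clk=0
t2.Δ0 p=1 u=1 q=1 r=0 clk=0
t2.Δ1 p=1 u=1 q=1 r=0 clk=1
t2.Δ2 p=1 u=0 q=1 r=0 clk=1
t2.Δ3 p=1 u=0 q=1 r=1 clk=1
t3.Δ0 p=1 u=0 q=1 r=1 clk=1
t3.Δ1 p=0 u=0 q=1 r=1 clk=0
t3.Δ2 p=0 u=0 q=0 r=1 clk=0
t3.Δ3 p=0 u=0 q=0 r=0 clk=0
t4.Δ0 p=0 u=0 q=0 r=0 clk=0
t4.Δ1 p=0 u=0 q=0 r=0 clk=1
t5.Δ0 p=0 u=0 q=0 r=0 clk=1
t5.Δ1 p=0 u=0 q=0 r=0 clk=0

3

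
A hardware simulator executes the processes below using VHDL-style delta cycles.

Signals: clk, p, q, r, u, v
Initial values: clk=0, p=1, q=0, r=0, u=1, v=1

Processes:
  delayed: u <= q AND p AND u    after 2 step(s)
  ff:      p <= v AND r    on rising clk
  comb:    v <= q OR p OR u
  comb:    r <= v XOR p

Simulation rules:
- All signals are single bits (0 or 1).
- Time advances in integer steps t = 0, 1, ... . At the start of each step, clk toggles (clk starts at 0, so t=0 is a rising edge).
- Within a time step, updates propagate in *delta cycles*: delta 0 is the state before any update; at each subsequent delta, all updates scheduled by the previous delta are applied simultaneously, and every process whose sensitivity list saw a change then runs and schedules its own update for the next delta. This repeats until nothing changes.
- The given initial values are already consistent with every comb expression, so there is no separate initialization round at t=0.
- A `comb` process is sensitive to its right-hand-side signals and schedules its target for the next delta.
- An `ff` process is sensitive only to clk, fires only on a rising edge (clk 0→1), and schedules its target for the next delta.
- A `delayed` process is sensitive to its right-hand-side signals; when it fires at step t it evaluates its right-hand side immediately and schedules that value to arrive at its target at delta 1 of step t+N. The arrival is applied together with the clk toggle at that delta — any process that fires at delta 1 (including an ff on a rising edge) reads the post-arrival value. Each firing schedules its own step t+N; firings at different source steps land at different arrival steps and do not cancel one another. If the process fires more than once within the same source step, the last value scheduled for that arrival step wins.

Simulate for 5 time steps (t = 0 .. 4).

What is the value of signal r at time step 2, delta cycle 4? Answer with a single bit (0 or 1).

[bits: q,p,r,v,clk,u]
t=0: Δ0=010101 Δ1=010111 Δ2=000111 Δ3=001111 | 3Δ
t=1: Δ0=001111 Δ1=001101 | 1Δ
t=2: Δ0=001101 Δ1=001110 Δ2=011010 Δ3=011110 Δ4=010110 | 4Δ
t=3: Δ0=010110 Δ1=010100 | 1Δ
t=4: Δ0=010100 Δ1=010110 Δ2=000110 Δ3=001010 Δ4=000010 | 4Δ

0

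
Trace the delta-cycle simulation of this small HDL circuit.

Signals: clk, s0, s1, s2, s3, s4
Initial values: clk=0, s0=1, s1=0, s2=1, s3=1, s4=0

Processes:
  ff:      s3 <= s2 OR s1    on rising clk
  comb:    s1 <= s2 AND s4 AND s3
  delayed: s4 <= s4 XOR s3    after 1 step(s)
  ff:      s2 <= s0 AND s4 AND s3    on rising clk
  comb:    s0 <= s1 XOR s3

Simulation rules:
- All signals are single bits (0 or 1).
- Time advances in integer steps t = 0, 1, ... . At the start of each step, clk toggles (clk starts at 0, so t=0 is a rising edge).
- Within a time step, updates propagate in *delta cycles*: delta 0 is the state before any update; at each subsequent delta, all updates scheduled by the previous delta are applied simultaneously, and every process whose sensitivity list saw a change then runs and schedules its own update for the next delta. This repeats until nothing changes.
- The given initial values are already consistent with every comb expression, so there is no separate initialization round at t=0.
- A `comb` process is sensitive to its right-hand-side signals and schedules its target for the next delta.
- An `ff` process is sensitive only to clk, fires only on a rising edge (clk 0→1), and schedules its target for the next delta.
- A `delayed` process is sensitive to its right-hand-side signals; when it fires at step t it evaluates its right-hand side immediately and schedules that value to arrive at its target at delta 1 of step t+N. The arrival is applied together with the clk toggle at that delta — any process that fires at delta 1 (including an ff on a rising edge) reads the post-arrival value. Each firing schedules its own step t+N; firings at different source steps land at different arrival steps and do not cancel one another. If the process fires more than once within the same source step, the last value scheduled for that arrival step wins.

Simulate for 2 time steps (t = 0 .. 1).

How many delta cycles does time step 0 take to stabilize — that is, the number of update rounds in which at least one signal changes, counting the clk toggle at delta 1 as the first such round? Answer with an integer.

2

[bits: s1,clk,s0,s2,s4,s3]
t=0: Δ0=001101 Δ1=011101 Δ2=011001 | 2Δ
t=1: Δ0=011001 Δ1=001001 | 1Δ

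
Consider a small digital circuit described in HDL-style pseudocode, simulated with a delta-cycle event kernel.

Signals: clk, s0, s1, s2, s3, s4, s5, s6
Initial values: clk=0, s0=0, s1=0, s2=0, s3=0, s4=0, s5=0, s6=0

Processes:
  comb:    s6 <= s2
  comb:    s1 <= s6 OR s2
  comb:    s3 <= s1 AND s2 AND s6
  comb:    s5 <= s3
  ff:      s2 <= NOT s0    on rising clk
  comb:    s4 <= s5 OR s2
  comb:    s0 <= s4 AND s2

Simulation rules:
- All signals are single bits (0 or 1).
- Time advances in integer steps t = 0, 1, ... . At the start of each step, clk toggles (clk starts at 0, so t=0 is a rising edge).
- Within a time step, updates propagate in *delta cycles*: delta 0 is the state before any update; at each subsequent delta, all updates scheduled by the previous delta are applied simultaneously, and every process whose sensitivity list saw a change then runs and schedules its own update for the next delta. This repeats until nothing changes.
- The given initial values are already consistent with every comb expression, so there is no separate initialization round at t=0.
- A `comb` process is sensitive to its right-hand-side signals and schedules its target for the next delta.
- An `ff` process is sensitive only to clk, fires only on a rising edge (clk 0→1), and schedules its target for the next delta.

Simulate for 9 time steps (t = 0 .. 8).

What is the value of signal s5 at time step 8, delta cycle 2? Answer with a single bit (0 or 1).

t=0 Δ0: s5=0 s3=0 clk=0 s2=0 s6=0 s4=0 s0=0 s1=0
  Δ1: clk:0→1
  Δ2: s2:0→1
  Δ3: s6:0→1, s4:0→1, s1:0→1
  Δ4: s3:0→1, s0:0→1
  Δ5: s5:0→1
  (5Δ to stable)
t=1 Δ0: s5=1 s3=1 clk=1 s2=1 s6=1 s4=1 s0=1 s1=1
  Δ1: clk:1→0
  (1Δ to stable)
t=2 Δ0: s5=1 s3=1 clk=0 s2=1 s6=1 s4=1 s0=1 s1=1
  Δ1: clk:0→1
  Δ2: s2:1→0
  Δ3: s3:1→0, s6:1→0, s0:1→0
  Δ4: s5:1→0, s1:1→0
  Δ5: s4:1→0
  (5Δ to stable)
t=3 Δ0: s5=0 s3=0 clk=1 s2=0 s6=0 s4=0 s0=0 s1=0
  Δ1: clk:1→0
  (1Δ to stable)
t=4 Δ0: s5=0 s3=0 clk=0 s2=0 s6=0 s4=0 s0=0 s1=0
  Δ1: clk:0→1
  Δ2: s2:0→1
  Δ3: s6:0→1, s4:0→1, s1:0→1
  Δ4: s3:0→1, s0:0→1
  Δ5: s5:0→1
  (5Δ to stable)
t=5 Δ0: s5=1 s3=1 clk=1 s2=1 s6=1 s4=1 s0=1 s1=1
  Δ1: clk:1→0
  (1Δ to stable)
t=6 Δ0: s5=1 s3=1 clk=0 s2=1 s6=1 s4=1 s0=1 s1=1
  Δ1: clk:0→1
  Δ2: s2:1→0
  Δ3: s3:1→0, s6:1→0, s0:1→0
  Δ4: s5:1→0, s1:1→0
  Δ5: s4:1→0
  (5Δ to stable)
t=7 Δ0: s5=0 s3=0 clk=1 s2=0 s6=0 s4=0 s0=0 s1=0
  Δ1: clk:1→0
  (1Δ to stable)
t=8 Δ0: s5=0 s3=0 clk=0 s2=0 s6=0 s4=0 s0=0 s1=0
  Δ1: clk:0→1
  Δ2: s2:0→1
  Δ3: s6:0→1, s4:0→1, s1:0→1
  Δ4: s3:0→1, s0:0→1
  Δ5: s5:0→1
  (5Δ to stable)

0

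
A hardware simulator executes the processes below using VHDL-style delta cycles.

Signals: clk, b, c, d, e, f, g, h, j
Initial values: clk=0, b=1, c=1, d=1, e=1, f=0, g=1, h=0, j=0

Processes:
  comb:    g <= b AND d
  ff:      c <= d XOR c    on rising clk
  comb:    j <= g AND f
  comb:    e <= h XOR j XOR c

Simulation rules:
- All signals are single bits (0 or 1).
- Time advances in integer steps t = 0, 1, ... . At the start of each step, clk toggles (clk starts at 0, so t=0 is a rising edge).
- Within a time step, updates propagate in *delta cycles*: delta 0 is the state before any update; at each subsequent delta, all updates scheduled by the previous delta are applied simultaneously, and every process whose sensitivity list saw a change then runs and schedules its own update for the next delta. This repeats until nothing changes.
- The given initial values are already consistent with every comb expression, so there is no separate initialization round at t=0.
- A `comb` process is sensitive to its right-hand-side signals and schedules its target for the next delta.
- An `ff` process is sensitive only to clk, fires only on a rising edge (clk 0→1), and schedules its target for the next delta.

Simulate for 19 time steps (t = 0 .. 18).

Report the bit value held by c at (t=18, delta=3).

[bits: f,clk,j,h,g,b,c,e,d]
t=0: Δ0=000011111 Δ1=010011111 Δ2=010011011 Δ3=010011001 | 3Δ
t=1: Δ0=010011001 Δ1=000011001 | 1Δ
t=2: Δ0=000011001 Δ1=010011001 Δ2=010011101 Δ3=010011111 | 3Δ
t=3: Δ0=010011111 Δ1=000011111 | 1Δ
t=4: Δ0=000011111 Δ1=010011111 Δ2=010011011 Δ3=010011001 | 3Δ
t=5: Δ0=010011001 Δ1=000011001 | 1Δ
t=6: Δ0=000011001 Δ1=010011001 Δ2=010011101 Δ3=010011111 | 3Δ
t=7: Δ0=010011111 Δ1=000011111 | 1Δ
t=8: Δ0=000011111 Δ1=010011111 Δ2=010011011 Δ3=010011001 | 3Δ
t=9: Δ0=010011001 Δ1=000011001 | 1Δ
t=10: Δ0=000011001 Δ1=010011001 Δ2=010011101 Δ3=010011111 | 3Δ
t=11: Δ0=010011111 Δ1=000011111 | 1Δ
t=12: Δ0=000011111 Δ1=010011111 Δ2=010011011 Δ3=010011001 | 3Δ
t=13: Δ0=010011001 Δ1=000011001 | 1Δ
t=14: Δ0=000011001 Δ1=010011001 Δ2=010011101 Δ3=010011111 | 3Δ
t=15: Δ0=010011111 Δ1=000011111 | 1Δ
t=16: Δ0=000011111 Δ1=010011111 Δ2=010011011 Δ3=010011001 | 3Δ
t=17: Δ0=010011001 Δ1=000011001 | 1Δ
t=18: Δ0=000011001 Δ1=010011001 Δ2=010011101 Δ3=010011111 | 3Δ

1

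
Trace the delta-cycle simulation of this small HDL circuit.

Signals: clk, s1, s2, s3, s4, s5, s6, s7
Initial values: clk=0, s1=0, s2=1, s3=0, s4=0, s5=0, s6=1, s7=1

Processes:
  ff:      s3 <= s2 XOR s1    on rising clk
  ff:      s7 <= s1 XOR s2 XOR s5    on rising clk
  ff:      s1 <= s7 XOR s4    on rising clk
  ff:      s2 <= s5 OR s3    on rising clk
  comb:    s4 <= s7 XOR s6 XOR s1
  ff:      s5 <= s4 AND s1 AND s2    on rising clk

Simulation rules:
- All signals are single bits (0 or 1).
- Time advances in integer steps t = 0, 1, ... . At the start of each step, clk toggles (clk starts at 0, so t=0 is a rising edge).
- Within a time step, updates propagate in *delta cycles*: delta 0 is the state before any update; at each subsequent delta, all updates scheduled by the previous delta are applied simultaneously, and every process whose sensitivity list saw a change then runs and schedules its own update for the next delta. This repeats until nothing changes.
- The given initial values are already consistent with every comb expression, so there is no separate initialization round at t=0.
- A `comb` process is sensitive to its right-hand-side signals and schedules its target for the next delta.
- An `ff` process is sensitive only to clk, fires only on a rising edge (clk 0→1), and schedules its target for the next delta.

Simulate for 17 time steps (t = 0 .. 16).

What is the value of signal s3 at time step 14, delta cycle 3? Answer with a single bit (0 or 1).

1

[bits: s4,s2,s7,s1,s3,s5,s6,clk]
t=0: Δ0=01100010 Δ1=01100011 Δ2=00111011 Δ3=10111011 | 3Δ
t=1: Δ0=10111011 Δ1=10111010 | 1Δ
t=2: Δ0=10111010 Δ1=10111011 Δ2=11101011 Δ3=01101011 | 3Δ
t=3: Δ0=01101011 Δ1=01101010 | 1Δ
t=4: Δ0=01101010 Δ1=01101011 Δ2=01111011 Δ3=11111011 | 3Δ
t=5: Δ0=11111011 Δ1=11111010 | 1Δ
t=6: Δ0=11111010 Δ1=11111011 Δ2=11000111 | 2Δ
t=7: Δ0=11000111 Δ1=11000110 | 1Δ
t=8: Δ0=11000110 Δ1=11000111 Δ2=11011011 Δ3=01011011 | 3Δ
t=9: Δ0=01011011 Δ1=01011010 | 1Δ
t=10: Δ0=01011010 Δ1=01011011 Δ2=01000011 Δ3=11000011 | 3Δ
t=11: Δ0=11000011 Δ1=11000010 | 1Δ
t=12: Δ0=11000010 Δ1=11000011 Δ2=10111011 | 2Δ
t=13: Δ0=10111011 Δ1=10111010 | 1Δ
t=14: Δ0=10111010 Δ1=10111011 Δ2=11101011 Δ3=01101011 | 3Δ
t=15: Δ0=01101011 Δ1=01101010 | 1Δ
t=16: Δ0=01101010 Δ1=01101011 Δ2=01111011 Δ3=11111011 | 3Δ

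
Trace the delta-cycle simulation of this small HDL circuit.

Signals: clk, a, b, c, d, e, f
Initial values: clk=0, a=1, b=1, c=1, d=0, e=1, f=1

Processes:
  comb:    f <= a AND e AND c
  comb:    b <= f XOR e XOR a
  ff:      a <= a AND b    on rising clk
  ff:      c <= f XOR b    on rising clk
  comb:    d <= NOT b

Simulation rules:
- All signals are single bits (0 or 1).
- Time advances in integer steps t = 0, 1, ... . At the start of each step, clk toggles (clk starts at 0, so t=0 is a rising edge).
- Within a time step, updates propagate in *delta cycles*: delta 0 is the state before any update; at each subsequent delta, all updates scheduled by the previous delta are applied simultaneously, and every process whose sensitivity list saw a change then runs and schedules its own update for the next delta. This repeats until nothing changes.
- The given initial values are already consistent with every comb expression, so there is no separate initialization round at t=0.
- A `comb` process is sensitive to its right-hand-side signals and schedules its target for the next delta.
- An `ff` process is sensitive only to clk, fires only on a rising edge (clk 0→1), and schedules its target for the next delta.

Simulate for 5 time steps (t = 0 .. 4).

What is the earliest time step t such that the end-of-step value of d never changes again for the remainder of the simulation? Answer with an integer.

t0.Δ0 e=1 d=0 clk=0 a=1 c=1 f=1 b=1
t0.Δ1 e=1 d=0 clk=1 a=1 c=1 f=1 b=1
t0.Δ2 e=1 d=0 clk=1 a=1 c=0 f=1 b=1
t0.Δ3 e=1 d=0 clk=1 a=1 c=0 f=0 b=1
t0.Δ4 e=1 d=0 clk=1 a=1 c=0 f=0 b=0
t0.Δ5 e=1 d=1 clk=1 a=1 c=0 f=0 b=0
t1.Δ0 e=1 d=1 clk=1 a=1 c=0 f=0 b=0
t1.Δ1 e=1 d=1 clk=0 a=1 c=0 f=0 b=0
t2.Δ0 e=1 d=1 clk=0 a=1 c=0 f=0 b=0
t2.Δ1 e=1 d=1 clk=1 a=1 c=0 f=0 b=0
t2.Δ2 e=1 d=1 clk=1 a=0 c=0 f=0 b=0
t2.Δ3 e=1 d=1 clk=1 a=0 c=0 f=0 b=1
t2.Δ4 e=1 d=0 clk=1 a=0 c=0 f=0 b=1
t3.Δ0 e=1 d=0 clk=1 a=0 c=0 f=0 b=1
t3.Δ1 e=1 d=0 clk=0 a=0 c=0 f=0 b=1
t4.Δ0 e=1 d=0 clk=0 a=0 c=0 f=0 b=1
t4.Δ1 e=1 d=0 clk=1 a=0 c=0 f=0 b=1
t4.Δ2 e=1 d=0 clk=1 a=0 c=1 f=0 b=1

2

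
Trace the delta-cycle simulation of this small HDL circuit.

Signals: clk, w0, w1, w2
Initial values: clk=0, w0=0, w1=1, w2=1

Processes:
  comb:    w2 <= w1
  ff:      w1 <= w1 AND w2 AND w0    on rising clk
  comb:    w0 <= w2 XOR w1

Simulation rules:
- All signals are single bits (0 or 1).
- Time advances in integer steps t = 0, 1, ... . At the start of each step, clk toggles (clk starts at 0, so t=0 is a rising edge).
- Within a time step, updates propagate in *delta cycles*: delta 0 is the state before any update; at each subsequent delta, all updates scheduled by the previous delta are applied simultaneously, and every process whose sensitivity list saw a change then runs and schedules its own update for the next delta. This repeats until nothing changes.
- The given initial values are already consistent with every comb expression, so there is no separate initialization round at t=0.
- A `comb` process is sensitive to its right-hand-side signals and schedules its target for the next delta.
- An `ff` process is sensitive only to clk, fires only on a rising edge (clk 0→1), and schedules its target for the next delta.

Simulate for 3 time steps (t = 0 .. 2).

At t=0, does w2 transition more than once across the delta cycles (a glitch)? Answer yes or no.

[bits: clk,w1,w2,w0]
t=0: Δ0=0110 Δ1=1110 Δ2=1010 Δ3=1001 Δ4=1000 | 4Δ
t=1: Δ0=1000 Δ1=0000 | 1Δ
t=2: Δ0=0000 Δ1=1000 | 1Δ

no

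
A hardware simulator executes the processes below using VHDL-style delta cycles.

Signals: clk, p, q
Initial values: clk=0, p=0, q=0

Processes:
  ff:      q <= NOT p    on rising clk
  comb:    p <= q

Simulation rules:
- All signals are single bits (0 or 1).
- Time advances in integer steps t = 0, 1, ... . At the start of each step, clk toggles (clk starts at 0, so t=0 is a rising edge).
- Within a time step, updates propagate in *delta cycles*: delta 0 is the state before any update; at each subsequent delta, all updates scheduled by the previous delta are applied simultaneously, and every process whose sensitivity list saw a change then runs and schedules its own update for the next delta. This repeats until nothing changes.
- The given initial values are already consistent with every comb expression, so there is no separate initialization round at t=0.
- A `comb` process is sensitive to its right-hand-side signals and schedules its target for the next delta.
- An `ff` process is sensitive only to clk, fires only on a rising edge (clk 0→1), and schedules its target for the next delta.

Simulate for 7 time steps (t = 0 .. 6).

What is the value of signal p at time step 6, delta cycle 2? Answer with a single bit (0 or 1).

1

t0.Δ0 p=0 clk=0 q=0
t0.Δ1 p=0 clk=1 q=0
t0.Δ2 p=0 clk=1 q=1
t0.Δ3 p=1 clk=1 q=1
t1.Δ0 p=1 clk=1 q=1
t1.Δ1 p=1 clk=0 q=1
t2.Δ0 p=1 clk=0 q=1
t2.Δ1 p=1 clk=1 q=1
t2.Δ2 p=1 clk=1 q=0
t2.Δ3 p=0 clk=1 q=0
t3.Δ0 p=0 clk=1 q=0
t3.Δ1 p=0 clk=0 q=0
t4.Δ0 p=0 clk=0 q=0
t4.Δ1 p=0 clk=1 q=0
t4.Δ2 p=0 clk=1 q=1
t4.Δ3 p=1 clk=1 q=1
t5.Δ0 p=1 clk=1 q=1
t5.Δ1 p=1 clk=0 q=1
t6.Δ0 p=1 clk=0 q=1
t6.Δ1 p=1 clk=1 q=1
t6.Δ2 p=1 clk=1 q=0
t6.Δ3 p=0 clk=1 q=0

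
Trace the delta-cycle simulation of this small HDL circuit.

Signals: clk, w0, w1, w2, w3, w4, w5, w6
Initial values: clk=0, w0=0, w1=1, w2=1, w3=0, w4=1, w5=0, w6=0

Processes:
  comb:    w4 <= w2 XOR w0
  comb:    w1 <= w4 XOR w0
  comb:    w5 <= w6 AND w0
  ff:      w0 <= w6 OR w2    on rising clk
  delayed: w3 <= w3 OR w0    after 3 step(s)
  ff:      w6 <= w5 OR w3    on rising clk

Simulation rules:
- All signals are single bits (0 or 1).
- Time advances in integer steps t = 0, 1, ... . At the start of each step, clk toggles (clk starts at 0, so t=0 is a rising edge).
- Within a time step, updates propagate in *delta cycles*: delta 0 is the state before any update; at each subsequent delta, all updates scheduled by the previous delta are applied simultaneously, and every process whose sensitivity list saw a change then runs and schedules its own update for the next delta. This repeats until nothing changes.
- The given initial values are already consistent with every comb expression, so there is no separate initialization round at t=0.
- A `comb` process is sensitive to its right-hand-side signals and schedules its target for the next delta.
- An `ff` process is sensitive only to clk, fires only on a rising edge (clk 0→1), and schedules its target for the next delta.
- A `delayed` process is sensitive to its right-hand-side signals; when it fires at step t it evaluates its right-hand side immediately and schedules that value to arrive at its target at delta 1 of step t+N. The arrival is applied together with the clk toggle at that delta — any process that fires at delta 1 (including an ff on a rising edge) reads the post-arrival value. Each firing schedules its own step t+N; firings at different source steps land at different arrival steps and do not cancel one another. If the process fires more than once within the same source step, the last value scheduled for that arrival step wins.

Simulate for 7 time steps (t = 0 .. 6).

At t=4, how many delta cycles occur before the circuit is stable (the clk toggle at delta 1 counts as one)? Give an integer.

3

t0.Δ0 w3=0 w0=0 w5=0 w1=1 w2=1 w4=1 w6=0 clk=0
t0.Δ1 w3=0 w0=0 w5=0 w1=1 w2=1 w4=1 w6=0 clk=1
t0.Δ2 w3=0 w0=1 w5=0 w1=1 w2=1 w4=1 w6=0 clk=1
t0.Δ3 w3=0 w0=1 w5=0 w1=0 w2=1 w4=0 w6=0 clk=1
t0.Δ4 w3=0 w0=1 w5=0 w1=1 w2=1 w4=0 w6=0 clk=1
t1.Δ0 w3=0 w0=1 w5=0 w1=1 w2=1 w4=0 w6=0 clk=1
t1.Δ1 w3=0 w0=1 w5=0 w1=1 w2=1 w4=0 w6=0 clk=0
t2.Δ0 w3=0 w0=1 w5=0 w1=1 w2=1 w4=0 w6=0 clk=0
t2.Δ1 w3=0 w0=1 w5=0 w1=1 w2=1 w4=0 w6=0 clk=1
t3.Δ0 w3=0 w0=1 w5=0 w1=1 w2=1 w4=0 w6=0 clk=1
t3.Δ1 w3=1 w0=1 w5=0 w1=1 w2=1 w4=0 w6=0 clk=0
t4.Δ0 w3=1 w0=1 w5=0 w1=1 w2=1 w4=0 w6=0 clk=0
t4.Δ1 w3=1 w0=1 w5=0 w1=1 w2=1 w4=0 w6=0 clk=1
t4.Δ2 w3=1 w0=1 w5=0 w1=1 w2=1 w4=0 w6=1 clk=1
t4.Δ3 w3=1 w0=1 w5=1 w1=1 w2=1 w4=0 w6=1 clk=1
t5.Δ0 w3=1 w0=1 w5=1 w1=1 w2=1 w4=0 w6=1 clk=1
t5.Δ1 w3=1 w0=1 w5=1 w1=1 w2=1 w4=0 w6=1 clk=0
t6.Δ0 w3=1 w0=1 w5=1 w1=1 w2=1 w4=0 w6=1 clk=0
t6.Δ1 w3=1 w0=1 w5=1 w1=1 w2=1 w4=0 w6=1 clk=1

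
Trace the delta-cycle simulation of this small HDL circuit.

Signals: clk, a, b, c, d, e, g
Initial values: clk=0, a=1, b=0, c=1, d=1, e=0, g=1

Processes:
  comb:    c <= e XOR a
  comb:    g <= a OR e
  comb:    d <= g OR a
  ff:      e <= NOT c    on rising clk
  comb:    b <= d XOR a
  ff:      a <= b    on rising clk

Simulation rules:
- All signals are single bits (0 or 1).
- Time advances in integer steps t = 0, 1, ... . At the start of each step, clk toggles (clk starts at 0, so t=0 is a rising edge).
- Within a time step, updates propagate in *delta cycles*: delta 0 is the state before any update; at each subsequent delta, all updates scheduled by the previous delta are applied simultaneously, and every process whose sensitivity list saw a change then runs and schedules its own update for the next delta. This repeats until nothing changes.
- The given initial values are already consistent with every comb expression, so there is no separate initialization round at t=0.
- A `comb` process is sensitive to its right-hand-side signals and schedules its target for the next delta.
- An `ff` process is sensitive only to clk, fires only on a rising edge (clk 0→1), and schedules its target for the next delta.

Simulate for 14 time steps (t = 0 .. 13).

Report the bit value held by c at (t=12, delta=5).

[bits: c,b,a,e,d,clk,g]
t=0: Δ0=1010101 Δ1=1010111 Δ2=1000111 Δ3=0100110 Δ4=0100010 Δ5=0000010 | 5Δ
t=1: Δ0=0000010 Δ1=0000000 | 1Δ
t=2: Δ0=0000000 Δ1=0000010 Δ2=0001010 Δ3=1001011 Δ4=1001111 Δ5=1101111 | 5Δ
t=3: Δ0=1101111 Δ1=1101101 | 1Δ
t=4: Δ0=1101101 Δ1=1101111 Δ2=1110111 Δ3=1010111 | 3Δ
t=5: Δ0=1010111 Δ1=1010101 | 1Δ
t=6: Δ0=1010101 Δ1=1010111 Δ2=1000111 Δ3=0100110 Δ4=0100010 Δ5=0000010 | 5Δ
t=7: Δ0=0000010 Δ1=0000000 | 1Δ
t=8: Δ0=0000000 Δ1=0000010 Δ2=0001010 Δ3=1001011 Δ4=1001111 Δ5=1101111 | 5Δ
t=9: Δ0=1101111 Δ1=1101101 | 1Δ
t=10: Δ0=1101101 Δ1=1101111 Δ2=1110111 Δ3=1010111 | 3Δ
t=11: Δ0=1010111 Δ1=1010101 | 1Δ
t=12: Δ0=1010101 Δ1=1010111 Δ2=1000111 Δ3=0100110 Δ4=0100010 Δ5=0000010 | 5Δ
t=13: Δ0=0000010 Δ1=0000000 | 1Δ

0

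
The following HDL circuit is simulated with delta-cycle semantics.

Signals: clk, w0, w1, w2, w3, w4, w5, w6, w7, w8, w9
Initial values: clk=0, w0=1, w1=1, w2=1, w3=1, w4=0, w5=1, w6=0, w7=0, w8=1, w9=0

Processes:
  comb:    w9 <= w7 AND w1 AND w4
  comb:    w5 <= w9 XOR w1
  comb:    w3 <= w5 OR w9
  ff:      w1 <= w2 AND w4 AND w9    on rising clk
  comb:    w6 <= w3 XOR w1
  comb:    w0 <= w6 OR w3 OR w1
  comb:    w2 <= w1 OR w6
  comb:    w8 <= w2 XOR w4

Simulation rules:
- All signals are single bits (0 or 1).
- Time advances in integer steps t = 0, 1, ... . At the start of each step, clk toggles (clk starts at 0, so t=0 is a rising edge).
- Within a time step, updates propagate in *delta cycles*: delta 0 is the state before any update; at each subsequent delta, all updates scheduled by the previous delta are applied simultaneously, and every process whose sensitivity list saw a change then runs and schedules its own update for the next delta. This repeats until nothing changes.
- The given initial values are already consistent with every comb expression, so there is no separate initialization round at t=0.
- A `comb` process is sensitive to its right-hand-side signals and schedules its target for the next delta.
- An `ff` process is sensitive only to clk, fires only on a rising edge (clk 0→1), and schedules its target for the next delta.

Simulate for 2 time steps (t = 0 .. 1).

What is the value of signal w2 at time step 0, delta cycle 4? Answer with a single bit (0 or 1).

[bits: w3,w0,w5,w6,w8,w1,w2,w7,clk,w9,w4]
t=0: Δ0=11101110000 Δ1=11101110100 Δ2=11101010100 Δ3=11011000100 Δ4=01010010100 Δ5=01001010100 Δ6=00001000100 Δ7=00000000100 | 7Δ
t=1: Δ0=00000000100 Δ1=00000000000 | 1Δ

1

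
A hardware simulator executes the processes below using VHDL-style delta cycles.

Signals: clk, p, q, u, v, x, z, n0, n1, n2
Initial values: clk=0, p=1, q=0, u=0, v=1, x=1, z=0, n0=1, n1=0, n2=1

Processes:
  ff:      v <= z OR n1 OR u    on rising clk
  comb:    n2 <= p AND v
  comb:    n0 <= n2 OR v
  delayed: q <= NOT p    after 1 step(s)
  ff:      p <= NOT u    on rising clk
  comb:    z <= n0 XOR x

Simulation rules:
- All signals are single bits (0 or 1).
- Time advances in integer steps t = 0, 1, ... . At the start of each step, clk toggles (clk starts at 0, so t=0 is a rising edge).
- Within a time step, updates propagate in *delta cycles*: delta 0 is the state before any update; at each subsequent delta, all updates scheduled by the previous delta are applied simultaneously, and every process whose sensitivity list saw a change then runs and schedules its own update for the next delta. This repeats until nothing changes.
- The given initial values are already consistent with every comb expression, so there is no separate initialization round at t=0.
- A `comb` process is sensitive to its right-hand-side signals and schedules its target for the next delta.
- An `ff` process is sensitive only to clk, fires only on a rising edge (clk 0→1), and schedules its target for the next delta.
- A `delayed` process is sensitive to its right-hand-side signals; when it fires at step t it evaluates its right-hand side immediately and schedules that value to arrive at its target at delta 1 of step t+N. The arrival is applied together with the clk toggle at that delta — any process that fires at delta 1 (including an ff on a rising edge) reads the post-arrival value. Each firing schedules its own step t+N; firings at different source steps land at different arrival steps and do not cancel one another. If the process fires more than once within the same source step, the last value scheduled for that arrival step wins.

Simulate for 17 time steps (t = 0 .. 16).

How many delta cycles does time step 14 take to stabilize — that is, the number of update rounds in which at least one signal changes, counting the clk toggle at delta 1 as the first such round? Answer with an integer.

t0.Δ0 z=0 p=1 clk=0 n0=1 v=1 n2=1 q=0 u=0 x=1 n1=0
t0.Δ1 z=0 p=1 clk=1 n0=1 v=1 n2=1 q=0 u=0 x=1 n1=0
t0.Δ2 z=0 p=1 clk=1 n0=1 v=0 n2=1 q=0 u=0 x=1 n1=0
t0.Δ3 z=0 p=1 clk=1 n0=1 v=0 n2=0 q=0 u=0 x=1 n1=0
t0.Δ4 z=0 p=1 clk=1 n0=0 v=0 n2=0 q=0 u=0 x=1 n1=0
t0.Δ5 z=1 p=1 clk=1 n0=0 v=0 n2=0 q=0 u=0 x=1 n1=0
t1.Δ0 z=1 p=1 clk=1 n0=0 v=0 n2=0 q=0 u=0 x=1 n1=0
t1.Δ1 z=1 p=1 clk=0 n0=0 v=0 n2=0 q=0 u=0 x=1 n1=0
t2.Δ0 z=1 p=1 clk=0 n0=0 v=0 n2=0 q=0 u=0 x=1 n1=0
t2.Δ1 z=1 p=1 clk=1 n0=0 v=0 n2=0 q=0 u=0 x=1 n1=0
t2.Δ2 z=1 p=1 clk=1 n0=0 v=1 n2=0 q=0 u=0 x=1 n1=0
t2.Δ3 z=1 p=1 clk=1 n0=1 v=1 n2=1 q=0 u=0 x=1 n1=0
t2.Δ4 z=0 p=1 clk=1 n0=1 v=1 n2=1 q=0 u=0 x=1 n1=0
t3.Δ0 z=0 p=1 clk=1 n0=1 v=1 n2=1 q=0 u=0 x=1 n1=0
t3.Δ1 z=0 p=1 clk=0 n0=1 v=1 n2=1 q=0 u=0 x=1 n1=0
t4.Δ0 z=0 p=1 clk=0 n0=1 v=1 n2=1 q=0 u=0 x=1 n1=0
t4.Δ1 z=0 p=1 clk=1 n0=1 v=1 n2=1 q=0 u=0 x=1 n1=0
t4.Δ2 z=0 p=1 clk=1 n0=1 v=0 n2=1 q=0 u=0 x=1 n1=0
t4.Δ3 z=0 p=1 clk=1 n0=1 v=0 n2=0 q=0 u=0 x=1 n1=0
t4.Δ4 z=0 p=1 clk=1 n0=0 v=0 n2=0 q=0 u=0 x=1 n1=0
t4.Δ5 z=1 p=1 clk=1 n0=0 v=0 n2=0 q=0 u=0 x=1 n1=0
t5.Δ0 z=1 p=1 clk=1 n0=0 v=0 n2=0 q=0 u=0 x=1 n1=0
t5.Δ1 z=1 p=1 clk=0 n0=0 v=0 n2=0 q=0 u=0 x=1 n1=0
t6.Δ0 z=1 p=1 clk=0 n0=0 v=0 n2=0 q=0 u=0 x=1 n1=0
t6.Δ1 z=1 p=1 clk=1 n0=0 v=0 n2=0 q=0 u=0 x=1 n1=0
t6.Δ2 z=1 p=1 clk=1 n0=0 v=1 n2=0 q=0 u=0 x=1 n1=0
t6.Δ3 z=1 p=1 clk=1 n0=1 v=1 n2=1 q=0 u=0 x=1 n1=0
t6.Δ4 z=0 p=1 clk=1 n0=1 v=1 n2=1 q=0 u=0 x=1 n1=0
t7.Δ0 z=0 p=1 clk=1 n0=1 v=1 n2=1 q=0 u=0 x=1 n1=0
t7.Δ1 z=0 p=1 clk=0 n0=1 v=1 n2=1 q=0 u=0 x=1 n1=0
t8.Δ0 z=0 p=1 clk=0 n0=1 v=1 n2=1 q=0 u=0 x=1 n1=0
t8.Δ1 z=0 p=1 clk=1 n0=1 v=1 n2=1 q=0 u=0 x=1 n1=0
t8.Δ2 z=0 p=1 clk=1 n0=1 v=0 n2=1 q=0 u=0 x=1 n1=0
t8.Δ3 z=0 p=1 clk=1 n0=1 v=0 n2=0 q=0 u=0 x=1 n1=0
t8.Δ4 z=0 p=1 clk=1 n0=0 v=0 n2=0 q=0 u=0 x=1 n1=0
t8.Δ5 z=1 p=1 clk=1 n0=0 v=0 n2=0 q=0 u=0 x=1 n1=0
t9.Δ0 z=1 p=1 clk=1 n0=0 v=0 n2=0 q=0 u=0 x=1 n1=0
t9.Δ1 z=1 p=1 clk=0 n0=0 v=0 n2=0 q=0 u=0 x=1 n1=0
t10.Δ0 z=1 p=1 clk=0 n0=0 v=0 n2=0 q=0 u=0 x=1 n1=0
t10.Δ1 z=1 p=1 clk=1 n0=0 v=0 n2=0 q=0 u=0 x=1 n1=0
t10.Δ2 z=1 p=1 clk=1 n0=0 v=1 n2=0 q=0 u=0 x=1 n1=0
t10.Δ3 z=1 p=1 clk=1 n0=1 v=1 n2=1 q=0 u=0 x=1 n1=0
t10.Δ4 z=0 p=1 clk=1 n0=1 v=1 n2=1 q=0 u=0 x=1 n1=0
t11.Δ0 z=0 p=1 clk=1 n0=1 v=1 n2=1 q=0 u=0 x=1 n1=0
t11.Δ1 z=0 p=1 clk=0 n0=1 v=1 n2=1 q=0 u=0 x=1 n1=0
t12.Δ0 z=0 p=1 clk=0 n0=1 v=1 n2=1 q=0 u=0 x=1 n1=0
t12.Δ1 z=0 p=1 clk=1 n0=1 v=1 n2=1 q=0 u=0 x=1 n1=0
t12.Δ2 z=0 p=1 clk=1 n0=1 v=0 n2=1 q=0 u=0 x=1 n1=0
t12.Δ3 z=0 p=1 clk=1 n0=1 v=0 n2=0 q=0 u=0 x=1 n1=0
t12.Δ4 z=0 p=1 clk=1 n0=0 v=0 n2=0 q=0 u=0 x=1 n1=0
t12.Δ5 z=1 p=1 clk=1 n0=0 v=0 n2=0 q=0 u=0 x=1 n1=0
t13.Δ0 z=1 p=1 clk=1 n0=0 v=0 n2=0 q=0 u=0 x=1 n1=0
t13.Δ1 z=1 p=1 clk=0 n0=0 v=0 n2=0 q=0 u=0 x=1 n1=0
t14.Δ0 z=1 p=1 clk=0 n0=0 v=0 n2=0 q=0 u=0 x=1 n1=0
t14.Δ1 z=1 p=1 clk=1 n0=0 v=0 n2=0 q=0 u=0 x=1 n1=0
t14.Δ2 z=1 p=1 clk=1 n0=0 v=1 n2=0 q=0 u=0 x=1 n1=0
t14.Δ3 z=1 p=1 clk=1 n0=1 v=1 n2=1 q=0 u=0 x=1 n1=0
t14.Δ4 z=0 p=1 clk=1 n0=1 v=1 n2=1 q=0 u=0 x=1 n1=0
t15.Δ0 z=0 p=1 clk=1 n0=1 v=1 n2=1 q=0 u=0 x=1 n1=0
t15.Δ1 z=0 p=1 clk=0 n0=1 v=1 n2=1 q=0 u=0 x=1 n1=0
t16.Δ0 z=0 p=1 clk=0 n0=1 v=1 n2=1 q=0 u=0 x=1 n1=0
t16.Δ1 z=0 p=1 clk=1 n0=1 v=1 n2=1 q=0 u=0 x=1 n1=0
t16.Δ2 z=0 p=1 clk=1 n0=1 v=0 n2=1 q=0 u=0 x=1 n1=0
t16.Δ3 z=0 p=1 clk=1 n0=1 v=0 n2=0 q=0 u=0 x=1 n1=0
t16.Δ4 z=0 p=1 clk=1 n0=0 v=0 n2=0 q=0 u=0 x=1 n1=0
t16.Δ5 z=1 p=1 clk=1 n0=0 v=0 n2=0 q=0 u=0 x=1 n1=0

4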